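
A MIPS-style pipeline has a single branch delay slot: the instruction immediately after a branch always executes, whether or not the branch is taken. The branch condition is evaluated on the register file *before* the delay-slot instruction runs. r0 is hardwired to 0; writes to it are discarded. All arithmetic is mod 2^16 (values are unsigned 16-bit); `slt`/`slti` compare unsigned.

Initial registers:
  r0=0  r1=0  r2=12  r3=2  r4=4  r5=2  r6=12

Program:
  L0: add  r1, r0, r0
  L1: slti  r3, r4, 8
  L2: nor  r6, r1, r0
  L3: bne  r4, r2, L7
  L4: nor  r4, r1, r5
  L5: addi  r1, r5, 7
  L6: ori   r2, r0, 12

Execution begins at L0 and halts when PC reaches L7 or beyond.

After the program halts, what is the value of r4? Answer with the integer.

65533

PC=0  add  r1, r0, r0        | r0=0 r1=0 r2=12 r3=2 r4=4 r5=2 r6=12
PC=1  slti  r3, r4, 8        | r0=0 r1=0 r2=12 r3=1 r4=4 r5=2 r6=12
PC=2  nor  r6, r1, r0        | r0=0 r1=0 r2=12 r3=1 r4=4 r5=2 r6=65535
PC=3  bne  r4, r2, L7        | r0=0 r1=0 r2=12 r3=1 r4=4 r5=2 r6=65535  [TAKEN]
PC=4  nor  r4, r1, r5        | r0=0 r1=0 r2=12 r3=1 r4=65533 r5=2 r6=65535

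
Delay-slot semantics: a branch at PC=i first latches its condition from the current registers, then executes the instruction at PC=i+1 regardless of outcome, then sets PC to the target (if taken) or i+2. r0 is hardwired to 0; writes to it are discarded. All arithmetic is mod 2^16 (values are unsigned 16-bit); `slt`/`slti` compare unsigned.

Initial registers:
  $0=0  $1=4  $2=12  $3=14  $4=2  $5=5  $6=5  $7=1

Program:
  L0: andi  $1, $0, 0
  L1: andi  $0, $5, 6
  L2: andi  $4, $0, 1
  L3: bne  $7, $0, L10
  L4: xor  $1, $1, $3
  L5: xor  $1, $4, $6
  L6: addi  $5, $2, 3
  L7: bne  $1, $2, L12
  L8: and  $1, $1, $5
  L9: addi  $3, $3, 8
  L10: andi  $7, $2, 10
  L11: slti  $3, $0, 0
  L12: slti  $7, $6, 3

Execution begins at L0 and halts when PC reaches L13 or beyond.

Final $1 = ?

14

#0 andi  $1, $0, 0 ; 0/0/12/14/2/5/5/1
#1 andi  $0, $5, 6 ; 0/0/12/14/2/5/5/1
#2 andi  $4, $0, 1 ; 0/0/12/14/0/5/5/1
#3 bne  $7, $0, L10 ; 0/0/12/14/0/5/5/1 ; →target
#4 xor  $1, $1, $3 ; 0/14/12/14/0/5/5/1
#10 andi  $7, $2, 10 ; 0/14/12/14/0/5/5/8
#11 slti  $3, $0, 0 ; 0/14/12/0/0/5/5/8
#12 slti  $7, $6, 3 ; 0/14/12/0/0/5/5/0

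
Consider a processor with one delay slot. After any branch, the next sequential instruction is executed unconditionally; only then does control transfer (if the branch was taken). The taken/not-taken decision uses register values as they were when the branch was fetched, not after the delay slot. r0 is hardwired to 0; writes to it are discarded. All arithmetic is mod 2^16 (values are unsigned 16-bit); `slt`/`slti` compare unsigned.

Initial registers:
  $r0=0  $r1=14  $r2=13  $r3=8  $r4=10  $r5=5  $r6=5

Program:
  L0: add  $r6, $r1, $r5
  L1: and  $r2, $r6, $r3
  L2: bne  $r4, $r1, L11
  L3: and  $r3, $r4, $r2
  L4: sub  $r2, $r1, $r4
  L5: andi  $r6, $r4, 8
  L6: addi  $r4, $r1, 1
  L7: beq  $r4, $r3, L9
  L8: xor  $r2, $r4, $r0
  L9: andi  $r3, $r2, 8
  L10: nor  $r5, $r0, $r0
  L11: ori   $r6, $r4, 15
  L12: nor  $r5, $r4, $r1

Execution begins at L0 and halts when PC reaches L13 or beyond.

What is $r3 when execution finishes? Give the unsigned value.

0

#0 add  $r6, $r1, $r5 ; 0/14/13/8/10/5/19
#1 and  $r2, $r6, $r3 ; 0/14/0/8/10/5/19
#2 bne  $r4, $r1, L11 ; 0/14/0/8/10/5/19 ; →target
#3 and  $r3, $r4, $r2 ; 0/14/0/0/10/5/19
#11 ori   $r6, $r4, 15 ; 0/14/0/0/10/5/15
#12 nor  $r5, $r4, $r1 ; 0/14/0/0/10/65521/15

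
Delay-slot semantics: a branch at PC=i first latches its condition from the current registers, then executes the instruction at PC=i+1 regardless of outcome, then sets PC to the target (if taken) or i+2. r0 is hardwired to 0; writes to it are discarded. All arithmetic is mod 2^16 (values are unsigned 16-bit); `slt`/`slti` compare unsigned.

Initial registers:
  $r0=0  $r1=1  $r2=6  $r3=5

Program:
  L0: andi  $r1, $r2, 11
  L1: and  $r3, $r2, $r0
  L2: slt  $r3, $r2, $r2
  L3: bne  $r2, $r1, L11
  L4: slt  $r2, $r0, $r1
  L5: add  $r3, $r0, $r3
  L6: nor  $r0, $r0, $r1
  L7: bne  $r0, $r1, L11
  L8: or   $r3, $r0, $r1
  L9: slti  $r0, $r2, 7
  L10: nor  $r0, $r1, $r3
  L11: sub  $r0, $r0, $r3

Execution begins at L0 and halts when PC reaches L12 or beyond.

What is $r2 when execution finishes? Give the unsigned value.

PC=0  andi  $r1, $r2, 11     | $r0=0 $r1=2 $r2=6 $r3=5
PC=1  and  $r3, $r2, $r0     | $r0=0 $r1=2 $r2=6 $r3=0
PC=2  slt  $r3, $r2, $r2     | $r0=0 $r1=2 $r2=6 $r3=0
PC=3  bne  $r2, $r1, L11     | $r0=0 $r1=2 $r2=6 $r3=0  [TAKEN]
PC=4  slt  $r2, $r0, $r1     | $r0=0 $r1=2 $r2=1 $r3=0
PC=11 sub  $r0, $r0, $r3     | $r0=0 $r1=2 $r2=1 $r3=0

1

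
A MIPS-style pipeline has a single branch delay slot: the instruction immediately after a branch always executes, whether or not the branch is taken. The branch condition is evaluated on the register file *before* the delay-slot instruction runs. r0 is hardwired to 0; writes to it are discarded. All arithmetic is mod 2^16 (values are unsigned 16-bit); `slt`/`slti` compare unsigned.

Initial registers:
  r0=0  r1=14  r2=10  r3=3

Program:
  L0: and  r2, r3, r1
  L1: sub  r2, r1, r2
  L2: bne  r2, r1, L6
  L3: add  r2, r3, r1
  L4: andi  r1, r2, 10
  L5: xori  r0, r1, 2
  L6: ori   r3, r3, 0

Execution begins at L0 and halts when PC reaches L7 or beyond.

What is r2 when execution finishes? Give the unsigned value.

  step pc=0: and  r2, r3, r1  regs=(0,14,2,3)
  step pc=1: sub  r2, r1, r2  regs=(0,14,12,3)
  step pc=2: bne  r2, r1, L6  cond=T  regs=(0,14,12,3)
  step pc=3: add  r2, r3, r1  regs=(0,14,17,3)
  step pc=6: ori   r3, r3, 0  regs=(0,14,17,3)

17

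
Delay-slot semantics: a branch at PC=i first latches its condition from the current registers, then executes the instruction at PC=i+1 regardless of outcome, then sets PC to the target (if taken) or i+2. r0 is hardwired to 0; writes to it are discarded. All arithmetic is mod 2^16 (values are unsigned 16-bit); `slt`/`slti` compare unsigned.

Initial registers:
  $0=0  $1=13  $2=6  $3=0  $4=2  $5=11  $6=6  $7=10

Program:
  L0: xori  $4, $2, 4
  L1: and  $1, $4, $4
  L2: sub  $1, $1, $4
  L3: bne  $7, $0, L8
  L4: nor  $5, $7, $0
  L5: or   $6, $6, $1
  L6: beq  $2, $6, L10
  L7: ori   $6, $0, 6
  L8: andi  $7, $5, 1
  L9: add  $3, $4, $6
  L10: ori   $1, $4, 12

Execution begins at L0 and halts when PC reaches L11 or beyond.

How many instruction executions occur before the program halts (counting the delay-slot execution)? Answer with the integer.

PC=0  xori  $4, $2, 4        | $0=0 $1=13 $2=6 $3=0 $4=2 $5=11 $6=6 $7=10
PC=1  and  $1, $4, $4        | $0=0 $1=2 $2=6 $3=0 $4=2 $5=11 $6=6 $7=10
PC=2  sub  $1, $1, $4        | $0=0 $1=0 $2=6 $3=0 $4=2 $5=11 $6=6 $7=10
PC=3  bne  $7, $0, L8        | $0=0 $1=0 $2=6 $3=0 $4=2 $5=11 $6=6 $7=10  [TAKEN]
PC=4  nor  $5, $7, $0        | $0=0 $1=0 $2=6 $3=0 $4=2 $5=65525 $6=6 $7=10
PC=8  andi  $7, $5, 1        | $0=0 $1=0 $2=6 $3=0 $4=2 $5=65525 $6=6 $7=1
PC=9  add  $3, $4, $6        | $0=0 $1=0 $2=6 $3=8 $4=2 $5=65525 $6=6 $7=1
PC=10 ori   $1, $4, 12       | $0=0 $1=14 $2=6 $3=8 $4=2 $5=65525 $6=6 $7=1

8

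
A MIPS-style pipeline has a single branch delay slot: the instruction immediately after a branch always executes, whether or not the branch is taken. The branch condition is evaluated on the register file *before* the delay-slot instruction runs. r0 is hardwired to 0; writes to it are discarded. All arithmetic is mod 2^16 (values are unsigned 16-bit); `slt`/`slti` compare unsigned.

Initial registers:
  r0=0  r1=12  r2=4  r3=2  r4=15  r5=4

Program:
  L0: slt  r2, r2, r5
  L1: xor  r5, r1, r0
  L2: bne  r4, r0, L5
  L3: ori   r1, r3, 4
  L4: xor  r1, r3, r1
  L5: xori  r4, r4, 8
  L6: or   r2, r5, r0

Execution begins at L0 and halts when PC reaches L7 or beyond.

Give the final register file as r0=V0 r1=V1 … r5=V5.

r0=0 r1=6 r2=12 r3=2 r4=7 r5=12

  step pc=0: slt  r2, r2, r5  regs=(0,12,0,2,15,4)
  step pc=1: xor  r5, r1, r0  regs=(0,12,0,2,15,12)
  step pc=2: bne  r4, r0, L5  cond=T  regs=(0,12,0,2,15,12)
  step pc=3: ori   r1, r3, 4  regs=(0,6,0,2,15,12)
  step pc=5: xori  r4, r4, 8  regs=(0,6,0,2,7,12)
  step pc=6: or   r2, r5, r0  regs=(0,6,12,2,7,12)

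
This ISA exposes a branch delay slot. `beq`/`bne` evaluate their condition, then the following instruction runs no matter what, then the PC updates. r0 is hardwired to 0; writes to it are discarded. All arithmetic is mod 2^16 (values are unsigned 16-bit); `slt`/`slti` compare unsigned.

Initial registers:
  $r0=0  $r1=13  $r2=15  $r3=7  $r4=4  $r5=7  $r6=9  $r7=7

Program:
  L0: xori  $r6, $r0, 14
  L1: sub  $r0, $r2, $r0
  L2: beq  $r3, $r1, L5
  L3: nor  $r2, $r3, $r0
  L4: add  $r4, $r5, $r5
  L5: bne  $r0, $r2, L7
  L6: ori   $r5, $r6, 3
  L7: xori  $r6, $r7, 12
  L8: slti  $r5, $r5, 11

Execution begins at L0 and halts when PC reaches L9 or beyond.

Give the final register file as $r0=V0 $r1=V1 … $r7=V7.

  step pc=0: xori  $r6, $r0, 14  regs=(0,13,15,7,4,7,14,7)
  step pc=1: sub  $r0, $r2, $r0  regs=(0,13,15,7,4,7,14,7)
  step pc=2: beq  $r3, $r1, L5  cond=F  regs=(0,13,15,7,4,7,14,7)
  step pc=3: nor  $r2, $r3, $r0  regs=(0,13,65528,7,4,7,14,7)
  step pc=4: add  $r4, $r5, $r5  regs=(0,13,65528,7,14,7,14,7)
  step pc=5: bne  $r0, $r2, L7  cond=T  regs=(0,13,65528,7,14,7,14,7)
  step pc=6: ori   $r5, $r6, 3  regs=(0,13,65528,7,14,15,14,7)
  step pc=7: xori  $r6, $r7, 12  regs=(0,13,65528,7,14,15,11,7)
  step pc=8: slti  $r5, $r5, 11  regs=(0,13,65528,7,14,0,11,7)

$r0=0 $r1=13 $r2=65528 $r3=7 $r4=14 $r5=0 $r6=11 $r7=7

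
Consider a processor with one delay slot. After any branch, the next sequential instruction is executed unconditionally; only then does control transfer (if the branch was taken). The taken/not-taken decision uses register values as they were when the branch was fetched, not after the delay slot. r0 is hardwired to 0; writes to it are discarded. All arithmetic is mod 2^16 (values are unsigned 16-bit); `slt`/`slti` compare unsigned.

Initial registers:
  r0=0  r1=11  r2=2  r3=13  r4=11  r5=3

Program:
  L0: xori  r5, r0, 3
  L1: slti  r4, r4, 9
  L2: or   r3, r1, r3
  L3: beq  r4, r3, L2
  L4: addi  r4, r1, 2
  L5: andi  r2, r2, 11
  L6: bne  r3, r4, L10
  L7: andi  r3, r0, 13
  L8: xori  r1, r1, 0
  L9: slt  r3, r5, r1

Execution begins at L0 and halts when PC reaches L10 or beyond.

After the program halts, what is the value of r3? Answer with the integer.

  step pc=0: xori  r5, r0, 3  regs=(0,11,2,13,11,3)
  step pc=1: slti  r4, r4, 9  regs=(0,11,2,13,0,3)
  step pc=2: or   r3, r1, r3  regs=(0,11,2,15,0,3)
  step pc=3: beq  r4, r3, L2  cond=F  regs=(0,11,2,15,0,3)
  step pc=4: addi  r4, r1, 2  regs=(0,11,2,15,13,3)
  step pc=5: andi  r2, r2, 11  regs=(0,11,2,15,13,3)
  step pc=6: bne  r3, r4, L10  cond=T  regs=(0,11,2,15,13,3)
  step pc=7: andi  r3, r0, 13  regs=(0,11,2,0,13,3)

0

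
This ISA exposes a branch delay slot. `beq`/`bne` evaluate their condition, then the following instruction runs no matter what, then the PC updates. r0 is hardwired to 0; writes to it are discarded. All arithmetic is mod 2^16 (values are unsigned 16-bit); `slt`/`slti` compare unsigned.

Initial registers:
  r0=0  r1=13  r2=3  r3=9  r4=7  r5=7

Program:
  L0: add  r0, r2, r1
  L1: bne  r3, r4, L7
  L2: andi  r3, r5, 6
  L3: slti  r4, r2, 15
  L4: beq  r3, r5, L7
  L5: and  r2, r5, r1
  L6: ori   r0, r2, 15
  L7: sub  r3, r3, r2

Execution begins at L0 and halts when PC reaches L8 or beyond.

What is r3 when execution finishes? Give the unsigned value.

3

PC=0  add  r0, r2, r1        | r0=0 r1=13 r2=3 r3=9 r4=7 r5=7
PC=1  bne  r3, r4, L7        | r0=0 r1=13 r2=3 r3=9 r4=7 r5=7  [TAKEN]
PC=2  andi  r3, r5, 6        | r0=0 r1=13 r2=3 r3=6 r4=7 r5=7
PC=7  sub  r3, r3, r2        | r0=0 r1=13 r2=3 r3=3 r4=7 r5=7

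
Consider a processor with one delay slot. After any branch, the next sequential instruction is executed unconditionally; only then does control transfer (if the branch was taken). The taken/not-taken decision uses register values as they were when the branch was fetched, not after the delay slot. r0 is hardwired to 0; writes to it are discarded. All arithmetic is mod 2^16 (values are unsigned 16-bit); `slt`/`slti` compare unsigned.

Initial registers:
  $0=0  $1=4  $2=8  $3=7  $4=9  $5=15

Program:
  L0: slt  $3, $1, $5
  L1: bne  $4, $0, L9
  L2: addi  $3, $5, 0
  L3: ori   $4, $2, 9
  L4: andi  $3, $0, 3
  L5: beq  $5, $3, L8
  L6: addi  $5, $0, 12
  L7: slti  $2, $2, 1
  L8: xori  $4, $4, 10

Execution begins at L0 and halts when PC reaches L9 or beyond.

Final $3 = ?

  step pc=0: slt  $3, $1, $5  regs=(0,4,8,1,9,15)
  step pc=1: bne  $4, $0, L9  cond=T  regs=(0,4,8,1,9,15)
  step pc=2: addi  $3, $5, 0  regs=(0,4,8,15,9,15)

15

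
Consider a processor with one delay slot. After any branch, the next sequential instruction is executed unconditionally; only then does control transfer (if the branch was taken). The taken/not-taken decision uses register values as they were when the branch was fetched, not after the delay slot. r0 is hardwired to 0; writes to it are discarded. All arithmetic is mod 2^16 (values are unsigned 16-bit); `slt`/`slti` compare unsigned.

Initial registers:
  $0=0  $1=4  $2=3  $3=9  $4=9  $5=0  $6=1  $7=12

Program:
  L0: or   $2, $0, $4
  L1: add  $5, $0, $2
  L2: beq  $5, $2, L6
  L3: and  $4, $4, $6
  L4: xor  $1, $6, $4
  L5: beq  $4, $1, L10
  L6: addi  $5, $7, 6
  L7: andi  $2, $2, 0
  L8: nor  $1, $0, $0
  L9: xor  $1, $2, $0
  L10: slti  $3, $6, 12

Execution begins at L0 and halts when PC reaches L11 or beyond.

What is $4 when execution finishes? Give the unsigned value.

1

[0] or   $2, $0, $4  →  {$0:0, $1:4, $2:9, $3:9, $4:9, $5:0, $6:1, $7:12}
[1] add  $5, $0, $2  →  {$0:0, $1:4, $2:9, $3:9, $4:9, $5:9, $6:1, $7:12}
[2] beq  $5, $2, L6  →  {$0:0, $1:4, $2:9, $3:9, $4:9, $5:9, $6:1, $7:12}  ⟨branch taken⟩
[3] and  $4, $4, $6  →  {$0:0, $1:4, $2:9, $3:9, $4:1, $5:9, $6:1, $7:12}
[6] addi  $5, $7, 6  →  {$0:0, $1:4, $2:9, $3:9, $4:1, $5:18, $6:1, $7:12}
[7] andi  $2, $2, 0  →  {$0:0, $1:4, $2:0, $3:9, $4:1, $5:18, $6:1, $7:12}
[8] nor  $1, $0, $0  →  {$0:0, $1:65535, $2:0, $3:9, $4:1, $5:18, $6:1, $7:12}
[9] xor  $1, $2, $0  →  {$0:0, $1:0, $2:0, $3:9, $4:1, $5:18, $6:1, $7:12}
[10] slti  $3, $6, 12  →  {$0:0, $1:0, $2:0, $3:1, $4:1, $5:18, $6:1, $7:12}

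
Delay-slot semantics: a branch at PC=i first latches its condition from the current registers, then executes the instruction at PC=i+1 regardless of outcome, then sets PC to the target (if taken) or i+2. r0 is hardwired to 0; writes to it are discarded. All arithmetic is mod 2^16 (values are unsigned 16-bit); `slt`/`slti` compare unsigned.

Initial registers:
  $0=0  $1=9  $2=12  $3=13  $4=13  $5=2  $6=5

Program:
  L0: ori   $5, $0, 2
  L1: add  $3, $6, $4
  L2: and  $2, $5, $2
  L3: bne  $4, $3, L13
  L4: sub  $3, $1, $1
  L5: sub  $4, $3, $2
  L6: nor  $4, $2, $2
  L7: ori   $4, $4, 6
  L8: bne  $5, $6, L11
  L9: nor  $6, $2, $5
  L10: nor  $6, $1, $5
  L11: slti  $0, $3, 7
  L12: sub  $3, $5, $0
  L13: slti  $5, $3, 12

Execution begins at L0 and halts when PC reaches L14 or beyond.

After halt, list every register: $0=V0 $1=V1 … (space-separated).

$0=0 $1=9 $2=0 $3=0 $4=13 $5=1 $6=5

#0 ori   $5, $0, 2 ; 0/9/12/13/13/2/5
#1 add  $3, $6, $4 ; 0/9/12/18/13/2/5
#2 and  $2, $5, $2 ; 0/9/0/18/13/2/5
#3 bne  $4, $3, L13 ; 0/9/0/18/13/2/5 ; →target
#4 sub  $3, $1, $1 ; 0/9/0/0/13/2/5
#13 slti  $5, $3, 12 ; 0/9/0/0/13/1/5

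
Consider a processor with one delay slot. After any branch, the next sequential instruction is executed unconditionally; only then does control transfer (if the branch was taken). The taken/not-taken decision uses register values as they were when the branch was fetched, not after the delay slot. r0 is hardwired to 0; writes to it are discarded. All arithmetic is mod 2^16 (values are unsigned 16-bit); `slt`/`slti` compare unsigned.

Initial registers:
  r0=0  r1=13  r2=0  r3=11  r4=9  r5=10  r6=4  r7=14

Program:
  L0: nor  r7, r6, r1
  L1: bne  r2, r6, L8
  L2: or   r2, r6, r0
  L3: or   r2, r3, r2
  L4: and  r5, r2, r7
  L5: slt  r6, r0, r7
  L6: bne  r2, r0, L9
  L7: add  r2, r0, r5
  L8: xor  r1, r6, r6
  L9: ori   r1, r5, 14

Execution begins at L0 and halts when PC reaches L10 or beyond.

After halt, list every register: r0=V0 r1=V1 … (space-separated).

[0] nor  r7, r6, r1  →  {r0:0, r1:13, r2:0, r3:11, r4:9, r5:10, r6:4, r7:65522}
[1] bne  r2, r6, L8  →  {r0:0, r1:13, r2:0, r3:11, r4:9, r5:10, r6:4, r7:65522}  ⟨branch taken⟩
[2] or   r2, r6, r0  →  {r0:0, r1:13, r2:4, r3:11, r4:9, r5:10, r6:4, r7:65522}
[8] xor  r1, r6, r6  →  {r0:0, r1:0, r2:4, r3:11, r4:9, r5:10, r6:4, r7:65522}
[9] ori   r1, r5, 14  →  {r0:0, r1:14, r2:4, r3:11, r4:9, r5:10, r6:4, r7:65522}

r0=0 r1=14 r2=4 r3=11 r4=9 r5=10 r6=4 r7=65522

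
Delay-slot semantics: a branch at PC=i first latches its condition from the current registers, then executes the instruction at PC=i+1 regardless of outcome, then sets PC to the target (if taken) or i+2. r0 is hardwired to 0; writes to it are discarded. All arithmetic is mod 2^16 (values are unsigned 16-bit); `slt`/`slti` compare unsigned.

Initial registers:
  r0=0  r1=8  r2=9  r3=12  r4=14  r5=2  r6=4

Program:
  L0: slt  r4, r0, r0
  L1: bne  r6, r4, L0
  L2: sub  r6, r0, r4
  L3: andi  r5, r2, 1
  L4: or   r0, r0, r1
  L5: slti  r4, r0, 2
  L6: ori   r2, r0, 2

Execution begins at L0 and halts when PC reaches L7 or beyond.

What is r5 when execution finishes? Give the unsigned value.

1

PC=0  slt  r4, r0, r0        | r0=0 r1=8 r2=9 r3=12 r4=0 r5=2 r6=4
PC=1  bne  r6, r4, L0        | r0=0 r1=8 r2=9 r3=12 r4=0 r5=2 r6=4  [TAKEN]
PC=2  sub  r6, r0, r4        | r0=0 r1=8 r2=9 r3=12 r4=0 r5=2 r6=0
PC=0  slt  r4, r0, r0        | r0=0 r1=8 r2=9 r3=12 r4=0 r5=2 r6=0
PC=1  bne  r6, r4, L0        | r0=0 r1=8 r2=9 r3=12 r4=0 r5=2 r6=0  [not taken]
PC=2  sub  r6, r0, r4        | r0=0 r1=8 r2=9 r3=12 r4=0 r5=2 r6=0
PC=3  andi  r5, r2, 1        | r0=0 r1=8 r2=9 r3=12 r4=0 r5=1 r6=0
PC=4  or   r0, r0, r1        | r0=0 r1=8 r2=9 r3=12 r4=0 r5=1 r6=0
PC=5  slti  r4, r0, 2        | r0=0 r1=8 r2=9 r3=12 r4=1 r5=1 r6=0
PC=6  ori   r2, r0, 2        | r0=0 r1=8 r2=2 r3=12 r4=1 r5=1 r6=0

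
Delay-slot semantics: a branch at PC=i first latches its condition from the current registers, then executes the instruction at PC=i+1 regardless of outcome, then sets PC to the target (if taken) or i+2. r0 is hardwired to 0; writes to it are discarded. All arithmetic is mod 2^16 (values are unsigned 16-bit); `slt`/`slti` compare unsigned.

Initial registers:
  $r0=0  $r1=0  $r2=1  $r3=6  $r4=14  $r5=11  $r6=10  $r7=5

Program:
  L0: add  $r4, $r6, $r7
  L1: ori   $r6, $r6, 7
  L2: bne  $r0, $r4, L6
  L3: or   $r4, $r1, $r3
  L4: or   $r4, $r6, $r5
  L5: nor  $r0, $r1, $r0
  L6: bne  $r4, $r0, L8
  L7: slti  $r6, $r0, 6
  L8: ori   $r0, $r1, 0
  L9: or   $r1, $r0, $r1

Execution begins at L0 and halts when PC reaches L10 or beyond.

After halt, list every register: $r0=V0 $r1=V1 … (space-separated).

#0 add  $r4, $r6, $r7 ; 0/0/1/6/15/11/10/5
#1 ori   $r6, $r6, 7 ; 0/0/1/6/15/11/15/5
#2 bne  $r0, $r4, L6 ; 0/0/1/6/15/11/15/5 ; →target
#3 or   $r4, $r1, $r3 ; 0/0/1/6/6/11/15/5
#6 bne  $r4, $r0, L8 ; 0/0/1/6/6/11/15/5 ; →target
#7 slti  $r6, $r0, 6 ; 0/0/1/6/6/11/1/5
#8 ori   $r0, $r1, 0 ; 0/0/1/6/6/11/1/5
#9 or   $r1, $r0, $r1 ; 0/0/1/6/6/11/1/5

$r0=0 $r1=0 $r2=1 $r3=6 $r4=6 $r5=11 $r6=1 $r7=5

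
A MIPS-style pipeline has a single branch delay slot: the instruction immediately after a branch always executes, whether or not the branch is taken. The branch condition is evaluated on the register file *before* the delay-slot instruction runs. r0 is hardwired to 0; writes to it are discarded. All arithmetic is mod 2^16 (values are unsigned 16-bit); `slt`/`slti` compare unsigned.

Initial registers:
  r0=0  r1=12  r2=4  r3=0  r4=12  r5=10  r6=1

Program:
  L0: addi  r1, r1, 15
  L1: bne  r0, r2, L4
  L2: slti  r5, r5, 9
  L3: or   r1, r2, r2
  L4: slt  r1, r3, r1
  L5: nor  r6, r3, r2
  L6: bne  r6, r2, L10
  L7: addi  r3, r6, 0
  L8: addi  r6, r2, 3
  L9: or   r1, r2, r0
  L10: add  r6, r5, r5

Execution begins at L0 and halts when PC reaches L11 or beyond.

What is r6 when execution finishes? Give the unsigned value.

0

  step pc=0: addi  r1, r1, 15  regs=(0,27,4,0,12,10,1)
  step pc=1: bne  r0, r2, L4  cond=T  regs=(0,27,4,0,12,10,1)
  step pc=2: slti  r5, r5, 9  regs=(0,27,4,0,12,0,1)
  step pc=4: slt  r1, r3, r1  regs=(0,1,4,0,12,0,1)
  step pc=5: nor  r6, r3, r2  regs=(0,1,4,0,12,0,65531)
  step pc=6: bne  r6, r2, L10  cond=T  regs=(0,1,4,0,12,0,65531)
  step pc=7: addi  r3, r6, 0  regs=(0,1,4,65531,12,0,65531)
  step pc=10: add  r6, r5, r5  regs=(0,1,4,65531,12,0,0)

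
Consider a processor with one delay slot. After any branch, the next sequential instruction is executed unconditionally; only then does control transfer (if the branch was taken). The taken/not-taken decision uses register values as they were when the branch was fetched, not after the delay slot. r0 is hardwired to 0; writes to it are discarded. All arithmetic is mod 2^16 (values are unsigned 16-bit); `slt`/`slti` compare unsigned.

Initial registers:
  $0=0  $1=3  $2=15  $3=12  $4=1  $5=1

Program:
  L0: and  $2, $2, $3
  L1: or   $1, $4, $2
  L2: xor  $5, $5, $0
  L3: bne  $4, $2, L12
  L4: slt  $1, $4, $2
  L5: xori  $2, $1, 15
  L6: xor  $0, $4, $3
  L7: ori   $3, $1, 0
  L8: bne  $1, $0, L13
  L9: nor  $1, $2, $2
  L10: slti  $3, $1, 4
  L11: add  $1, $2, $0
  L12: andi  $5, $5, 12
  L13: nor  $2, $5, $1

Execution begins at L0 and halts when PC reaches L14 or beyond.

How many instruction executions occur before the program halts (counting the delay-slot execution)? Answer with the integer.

7

[0] and  $2, $2, $3  →  {$0:0, $1:3, $2:12, $3:12, $4:1, $5:1}
[1] or   $1, $4, $2  →  {$0:0, $1:13, $2:12, $3:12, $4:1, $5:1}
[2] xor  $5, $5, $0  →  {$0:0, $1:13, $2:12, $3:12, $4:1, $5:1}
[3] bne  $4, $2, L12  →  {$0:0, $1:13, $2:12, $3:12, $4:1, $5:1}  ⟨branch taken⟩
[4] slt  $1, $4, $2  →  {$0:0, $1:1, $2:12, $3:12, $4:1, $5:1}
[12] andi  $5, $5, 12  →  {$0:0, $1:1, $2:12, $3:12, $4:1, $5:0}
[13] nor  $2, $5, $1  →  {$0:0, $1:1, $2:65534, $3:12, $4:1, $5:0}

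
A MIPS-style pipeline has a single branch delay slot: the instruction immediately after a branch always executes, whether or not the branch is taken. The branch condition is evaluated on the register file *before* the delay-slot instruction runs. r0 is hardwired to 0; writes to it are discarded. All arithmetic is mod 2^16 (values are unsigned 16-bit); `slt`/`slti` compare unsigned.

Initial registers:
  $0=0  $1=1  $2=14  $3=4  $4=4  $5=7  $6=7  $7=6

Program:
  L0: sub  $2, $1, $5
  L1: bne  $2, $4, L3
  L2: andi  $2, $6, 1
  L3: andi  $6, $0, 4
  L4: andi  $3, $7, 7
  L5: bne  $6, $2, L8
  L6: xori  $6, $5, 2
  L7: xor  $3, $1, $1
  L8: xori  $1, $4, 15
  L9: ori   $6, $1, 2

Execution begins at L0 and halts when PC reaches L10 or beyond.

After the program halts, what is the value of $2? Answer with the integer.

PC=0  sub  $2, $1, $5        | $0=0 $1=1 $2=65530 $3=4 $4=4 $5=7 $6=7 $7=6
PC=1  bne  $2, $4, L3        | $0=0 $1=1 $2=65530 $3=4 $4=4 $5=7 $6=7 $7=6  [TAKEN]
PC=2  andi  $2, $6, 1        | $0=0 $1=1 $2=1 $3=4 $4=4 $5=7 $6=7 $7=6
PC=3  andi  $6, $0, 4        | $0=0 $1=1 $2=1 $3=4 $4=4 $5=7 $6=0 $7=6
PC=4  andi  $3, $7, 7        | $0=0 $1=1 $2=1 $3=6 $4=4 $5=7 $6=0 $7=6
PC=5  bne  $6, $2, L8        | $0=0 $1=1 $2=1 $3=6 $4=4 $5=7 $6=0 $7=6  [TAKEN]
PC=6  xori  $6, $5, 2        | $0=0 $1=1 $2=1 $3=6 $4=4 $5=7 $6=5 $7=6
PC=8  xori  $1, $4, 15       | $0=0 $1=11 $2=1 $3=6 $4=4 $5=7 $6=5 $7=6
PC=9  ori   $6, $1, 2        | $0=0 $1=11 $2=1 $3=6 $4=4 $5=7 $6=11 $7=6

1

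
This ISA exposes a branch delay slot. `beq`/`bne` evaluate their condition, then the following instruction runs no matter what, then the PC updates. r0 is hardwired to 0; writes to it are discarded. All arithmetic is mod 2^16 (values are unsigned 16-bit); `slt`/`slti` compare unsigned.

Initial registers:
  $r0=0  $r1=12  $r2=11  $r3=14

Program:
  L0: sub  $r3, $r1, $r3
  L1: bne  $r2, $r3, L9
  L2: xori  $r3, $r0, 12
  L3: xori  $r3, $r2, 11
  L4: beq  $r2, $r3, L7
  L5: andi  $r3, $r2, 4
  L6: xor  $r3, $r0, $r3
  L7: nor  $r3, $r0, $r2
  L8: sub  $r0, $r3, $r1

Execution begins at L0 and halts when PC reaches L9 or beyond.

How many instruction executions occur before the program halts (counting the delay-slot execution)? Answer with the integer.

3

#0 sub  $r3, $r1, $r3 ; 0/12/11/65534
#1 bne  $r2, $r3, L9 ; 0/12/11/65534 ; →target
#2 xori  $r3, $r0, 12 ; 0/12/11/12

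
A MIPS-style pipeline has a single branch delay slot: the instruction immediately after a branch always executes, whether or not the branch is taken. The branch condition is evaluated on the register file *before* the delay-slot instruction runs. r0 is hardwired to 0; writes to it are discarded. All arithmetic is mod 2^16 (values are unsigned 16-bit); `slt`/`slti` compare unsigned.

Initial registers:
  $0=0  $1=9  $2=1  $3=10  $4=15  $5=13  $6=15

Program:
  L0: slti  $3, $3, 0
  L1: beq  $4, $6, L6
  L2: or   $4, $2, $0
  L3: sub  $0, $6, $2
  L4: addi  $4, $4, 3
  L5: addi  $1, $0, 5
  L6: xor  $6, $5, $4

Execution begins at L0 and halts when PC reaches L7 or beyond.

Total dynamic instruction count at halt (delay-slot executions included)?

#0 slti  $3, $3, 0 ; 0/9/1/0/15/13/15
#1 beq  $4, $6, L6 ; 0/9/1/0/15/13/15 ; →target
#2 or   $4, $2, $0 ; 0/9/1/0/1/13/15
#6 xor  $6, $5, $4 ; 0/9/1/0/1/13/12

4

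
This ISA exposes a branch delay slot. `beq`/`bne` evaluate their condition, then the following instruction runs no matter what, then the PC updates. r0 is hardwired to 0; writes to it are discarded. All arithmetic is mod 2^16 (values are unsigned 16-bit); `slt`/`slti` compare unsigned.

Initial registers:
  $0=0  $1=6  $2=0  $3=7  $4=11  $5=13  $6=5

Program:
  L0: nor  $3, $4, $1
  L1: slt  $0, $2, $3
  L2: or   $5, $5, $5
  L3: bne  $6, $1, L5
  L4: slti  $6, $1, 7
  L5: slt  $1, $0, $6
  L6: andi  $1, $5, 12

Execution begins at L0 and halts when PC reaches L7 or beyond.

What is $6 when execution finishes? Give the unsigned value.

#0 nor  $3, $4, $1 ; 0/6/0/65520/11/13/5
#1 slt  $0, $2, $3 ; 0/6/0/65520/11/13/5
#2 or   $5, $5, $5 ; 0/6/0/65520/11/13/5
#3 bne  $6, $1, L5 ; 0/6/0/65520/11/13/5 ; →target
#4 slti  $6, $1, 7 ; 0/6/0/65520/11/13/1
#5 slt  $1, $0, $6 ; 0/1/0/65520/11/13/1
#6 andi  $1, $5, 12 ; 0/12/0/65520/11/13/1

1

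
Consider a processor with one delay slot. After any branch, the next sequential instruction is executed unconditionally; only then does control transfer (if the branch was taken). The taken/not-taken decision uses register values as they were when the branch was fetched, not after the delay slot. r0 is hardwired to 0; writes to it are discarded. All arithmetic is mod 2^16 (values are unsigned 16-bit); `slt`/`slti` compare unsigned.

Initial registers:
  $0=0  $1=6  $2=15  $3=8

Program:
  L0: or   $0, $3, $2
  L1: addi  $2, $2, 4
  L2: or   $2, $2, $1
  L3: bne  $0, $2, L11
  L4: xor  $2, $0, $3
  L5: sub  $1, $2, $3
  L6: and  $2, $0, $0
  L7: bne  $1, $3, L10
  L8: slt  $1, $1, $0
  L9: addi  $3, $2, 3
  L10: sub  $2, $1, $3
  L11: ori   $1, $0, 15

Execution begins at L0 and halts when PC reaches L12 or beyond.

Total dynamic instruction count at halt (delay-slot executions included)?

  step pc=0: or   $0, $3, $2  regs=(0,6,15,8)
  step pc=1: addi  $2, $2, 4  regs=(0,6,19,8)
  step pc=2: or   $2, $2, $1  regs=(0,6,23,8)
  step pc=3: bne  $0, $2, L11  cond=T  regs=(0,6,23,8)
  step pc=4: xor  $2, $0, $3  regs=(0,6,8,8)
  step pc=11: ori   $1, $0, 15  regs=(0,15,8,8)

6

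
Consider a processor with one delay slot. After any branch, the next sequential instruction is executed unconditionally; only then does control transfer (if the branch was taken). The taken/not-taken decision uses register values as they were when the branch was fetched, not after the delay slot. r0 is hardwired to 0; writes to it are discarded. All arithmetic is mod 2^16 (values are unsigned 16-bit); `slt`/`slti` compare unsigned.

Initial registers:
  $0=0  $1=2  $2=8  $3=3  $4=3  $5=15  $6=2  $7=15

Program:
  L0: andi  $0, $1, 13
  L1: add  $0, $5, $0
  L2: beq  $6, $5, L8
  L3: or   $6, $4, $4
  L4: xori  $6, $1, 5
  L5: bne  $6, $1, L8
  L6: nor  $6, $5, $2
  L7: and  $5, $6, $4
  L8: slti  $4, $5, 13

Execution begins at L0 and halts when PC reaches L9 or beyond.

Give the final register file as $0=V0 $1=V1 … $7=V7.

  step pc=0: andi  $0, $1, 13  regs=(0,2,8,3,3,15,2,15)
  step pc=1: add  $0, $5, $0  regs=(0,2,8,3,3,15,2,15)
  step pc=2: beq  $6, $5, L8  cond=F  regs=(0,2,8,3,3,15,2,15)
  step pc=3: or   $6, $4, $4  regs=(0,2,8,3,3,15,3,15)
  step pc=4: xori  $6, $1, 5  regs=(0,2,8,3,3,15,7,15)
  step pc=5: bne  $6, $1, L8  cond=T  regs=(0,2,8,3,3,15,7,15)
  step pc=6: nor  $6, $5, $2  regs=(0,2,8,3,3,15,65520,15)
  step pc=8: slti  $4, $5, 13  regs=(0,2,8,3,0,15,65520,15)

$0=0 $1=2 $2=8 $3=3 $4=0 $5=15 $6=65520 $7=15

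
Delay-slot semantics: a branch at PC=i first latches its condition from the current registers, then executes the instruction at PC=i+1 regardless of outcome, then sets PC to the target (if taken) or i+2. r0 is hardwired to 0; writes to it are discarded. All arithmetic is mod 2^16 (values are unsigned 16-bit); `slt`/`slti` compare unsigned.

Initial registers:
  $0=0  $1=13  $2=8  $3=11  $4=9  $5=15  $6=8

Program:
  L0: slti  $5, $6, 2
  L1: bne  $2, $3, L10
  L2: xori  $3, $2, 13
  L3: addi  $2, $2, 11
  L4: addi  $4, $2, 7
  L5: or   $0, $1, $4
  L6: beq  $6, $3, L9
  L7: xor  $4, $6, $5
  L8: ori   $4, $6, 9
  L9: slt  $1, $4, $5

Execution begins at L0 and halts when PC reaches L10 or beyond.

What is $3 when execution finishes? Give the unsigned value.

5

#0 slti  $5, $6, 2 ; 0/13/8/11/9/0/8
#1 bne  $2, $3, L10 ; 0/13/8/11/9/0/8 ; →target
#2 xori  $3, $2, 13 ; 0/13/8/5/9/0/8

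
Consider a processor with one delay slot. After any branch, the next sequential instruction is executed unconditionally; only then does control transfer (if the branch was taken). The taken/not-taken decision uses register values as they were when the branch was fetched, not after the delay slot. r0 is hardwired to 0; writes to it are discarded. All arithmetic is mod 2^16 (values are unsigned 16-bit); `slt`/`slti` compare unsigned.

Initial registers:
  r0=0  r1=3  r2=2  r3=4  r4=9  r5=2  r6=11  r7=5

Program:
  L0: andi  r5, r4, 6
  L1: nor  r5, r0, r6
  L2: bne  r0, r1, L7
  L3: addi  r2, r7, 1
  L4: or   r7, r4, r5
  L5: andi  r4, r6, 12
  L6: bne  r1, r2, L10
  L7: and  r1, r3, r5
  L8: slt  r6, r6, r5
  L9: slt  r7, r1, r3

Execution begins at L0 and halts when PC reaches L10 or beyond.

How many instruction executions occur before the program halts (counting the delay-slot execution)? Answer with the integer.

7

PC=0  andi  r5, r4, 6        | r0=0 r1=3 r2=2 r3=4 r4=9 r5=0 r6=11 r7=5
PC=1  nor  r5, r0, r6        | r0=0 r1=3 r2=2 r3=4 r4=9 r5=65524 r6=11 r7=5
PC=2  bne  r0, r1, L7        | r0=0 r1=3 r2=2 r3=4 r4=9 r5=65524 r6=11 r7=5  [TAKEN]
PC=3  addi  r2, r7, 1        | r0=0 r1=3 r2=6 r3=4 r4=9 r5=65524 r6=11 r7=5
PC=7  and  r1, r3, r5        | r0=0 r1=4 r2=6 r3=4 r4=9 r5=65524 r6=11 r7=5
PC=8  slt  r6, r6, r5        | r0=0 r1=4 r2=6 r3=4 r4=9 r5=65524 r6=1 r7=5
PC=9  slt  r7, r1, r3        | r0=0 r1=4 r2=6 r3=4 r4=9 r5=65524 r6=1 r7=0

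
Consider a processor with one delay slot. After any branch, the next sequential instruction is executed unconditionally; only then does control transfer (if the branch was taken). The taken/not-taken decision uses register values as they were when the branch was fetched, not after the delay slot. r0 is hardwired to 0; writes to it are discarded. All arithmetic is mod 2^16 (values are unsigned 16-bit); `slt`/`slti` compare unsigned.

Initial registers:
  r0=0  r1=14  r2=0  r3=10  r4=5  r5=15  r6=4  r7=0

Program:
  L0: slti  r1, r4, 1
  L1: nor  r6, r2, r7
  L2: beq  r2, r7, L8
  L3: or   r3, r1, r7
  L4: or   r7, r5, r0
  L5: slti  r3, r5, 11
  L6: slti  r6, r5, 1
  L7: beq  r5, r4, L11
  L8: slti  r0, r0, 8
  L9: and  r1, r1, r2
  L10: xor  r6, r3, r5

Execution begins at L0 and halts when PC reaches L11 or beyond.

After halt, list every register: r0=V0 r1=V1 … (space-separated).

r0=0 r1=0 r2=0 r3=0 r4=5 r5=15 r6=15 r7=0

[0] slti  r1, r4, 1  →  {r0:0, r1:0, r2:0, r3:10, r4:5, r5:15, r6:4, r7:0}
[1] nor  r6, r2, r7  →  {r0:0, r1:0, r2:0, r3:10, r4:5, r5:15, r6:65535, r7:0}
[2] beq  r2, r7, L8  →  {r0:0, r1:0, r2:0, r3:10, r4:5, r5:15, r6:65535, r7:0}  ⟨branch taken⟩
[3] or   r3, r1, r7  →  {r0:0, r1:0, r2:0, r3:0, r4:5, r5:15, r6:65535, r7:0}
[8] slti  r0, r0, 8  →  {r0:0, r1:0, r2:0, r3:0, r4:5, r5:15, r6:65535, r7:0}
[9] and  r1, r1, r2  →  {r0:0, r1:0, r2:0, r3:0, r4:5, r5:15, r6:65535, r7:0}
[10] xor  r6, r3, r5  →  {r0:0, r1:0, r2:0, r3:0, r4:5, r5:15, r6:15, r7:0}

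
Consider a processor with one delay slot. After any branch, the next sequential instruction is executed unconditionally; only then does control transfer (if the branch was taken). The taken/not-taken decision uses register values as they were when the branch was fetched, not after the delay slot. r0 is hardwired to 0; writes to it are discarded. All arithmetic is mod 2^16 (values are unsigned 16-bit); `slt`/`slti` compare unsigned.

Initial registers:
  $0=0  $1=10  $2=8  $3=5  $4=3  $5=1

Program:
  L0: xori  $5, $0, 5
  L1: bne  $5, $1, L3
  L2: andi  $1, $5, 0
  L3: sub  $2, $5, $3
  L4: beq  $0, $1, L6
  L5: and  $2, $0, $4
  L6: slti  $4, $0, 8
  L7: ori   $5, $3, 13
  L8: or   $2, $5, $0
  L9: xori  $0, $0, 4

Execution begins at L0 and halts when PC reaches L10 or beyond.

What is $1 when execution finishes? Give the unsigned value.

0

[0] xori  $5, $0, 5  →  {$0:0, $1:10, $2:8, $3:5, $4:3, $5:5}
[1] bne  $5, $1, L3  →  {$0:0, $1:10, $2:8, $3:5, $4:3, $5:5}  ⟨branch taken⟩
[2] andi  $1, $5, 0  →  {$0:0, $1:0, $2:8, $3:5, $4:3, $5:5}
[3] sub  $2, $5, $3  →  {$0:0, $1:0, $2:0, $3:5, $4:3, $5:5}
[4] beq  $0, $1, L6  →  {$0:0, $1:0, $2:0, $3:5, $4:3, $5:5}  ⟨branch taken⟩
[5] and  $2, $0, $4  →  {$0:0, $1:0, $2:0, $3:5, $4:3, $5:5}
[6] slti  $4, $0, 8  →  {$0:0, $1:0, $2:0, $3:5, $4:1, $5:5}
[7] ori   $5, $3, 13  →  {$0:0, $1:0, $2:0, $3:5, $4:1, $5:13}
[8] or   $2, $5, $0  →  {$0:0, $1:0, $2:13, $3:5, $4:1, $5:13}
[9] xori  $0, $0, 4  →  {$0:0, $1:0, $2:13, $3:5, $4:1, $5:13}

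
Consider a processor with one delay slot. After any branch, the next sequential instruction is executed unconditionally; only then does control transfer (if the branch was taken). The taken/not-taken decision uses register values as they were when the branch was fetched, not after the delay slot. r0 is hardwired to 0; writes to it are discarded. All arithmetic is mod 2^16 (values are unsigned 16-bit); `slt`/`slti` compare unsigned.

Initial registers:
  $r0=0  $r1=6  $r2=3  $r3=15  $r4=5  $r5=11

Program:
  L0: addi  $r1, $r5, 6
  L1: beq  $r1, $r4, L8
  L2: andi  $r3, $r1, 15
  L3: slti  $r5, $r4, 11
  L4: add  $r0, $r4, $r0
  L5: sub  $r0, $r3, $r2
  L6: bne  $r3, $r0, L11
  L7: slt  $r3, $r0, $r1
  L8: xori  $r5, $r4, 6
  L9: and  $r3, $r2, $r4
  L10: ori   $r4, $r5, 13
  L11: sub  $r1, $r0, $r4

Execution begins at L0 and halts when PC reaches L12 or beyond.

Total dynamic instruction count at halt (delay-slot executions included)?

#0 addi  $r1, $r5, 6 ; 0/17/3/15/5/11
#1 beq  $r1, $r4, L8 ; 0/17/3/15/5/11 ; →fallthru
#2 andi  $r3, $r1, 15 ; 0/17/3/1/5/11
#3 slti  $r5, $r4, 11 ; 0/17/3/1/5/1
#4 add  $r0, $r4, $r0 ; 0/17/3/1/5/1
#5 sub  $r0, $r3, $r2 ; 0/17/3/1/5/1
#6 bne  $r3, $r0, L11 ; 0/17/3/1/5/1 ; →target
#7 slt  $r3, $r0, $r1 ; 0/17/3/1/5/1
#11 sub  $r1, $r0, $r4 ; 0/65531/3/1/5/1

9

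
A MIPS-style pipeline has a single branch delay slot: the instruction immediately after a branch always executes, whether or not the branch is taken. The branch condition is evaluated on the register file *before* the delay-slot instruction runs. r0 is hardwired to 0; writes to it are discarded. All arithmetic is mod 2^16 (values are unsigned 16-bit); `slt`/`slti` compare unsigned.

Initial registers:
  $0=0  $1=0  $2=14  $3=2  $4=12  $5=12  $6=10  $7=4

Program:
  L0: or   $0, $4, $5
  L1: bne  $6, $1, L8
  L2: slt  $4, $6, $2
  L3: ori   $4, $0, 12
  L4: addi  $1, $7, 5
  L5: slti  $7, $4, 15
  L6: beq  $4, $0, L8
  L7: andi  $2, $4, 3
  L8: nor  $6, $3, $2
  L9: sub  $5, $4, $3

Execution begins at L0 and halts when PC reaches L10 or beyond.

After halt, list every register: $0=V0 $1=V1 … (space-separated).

$0=0 $1=0 $2=14 $3=2 $4=1 $5=65535 $6=65521 $7=4

PC=0  or   $0, $4, $5        | $0=0 $1=0 $2=14 $3=2 $4=12 $5=12 $6=10 $7=4
PC=1  bne  $6, $1, L8        | $0=0 $1=0 $2=14 $3=2 $4=12 $5=12 $6=10 $7=4  [TAKEN]
PC=2  slt  $4, $6, $2        | $0=0 $1=0 $2=14 $3=2 $4=1 $5=12 $6=10 $7=4
PC=8  nor  $6, $3, $2        | $0=0 $1=0 $2=14 $3=2 $4=1 $5=12 $6=65521 $7=4
PC=9  sub  $5, $4, $3        | $0=0 $1=0 $2=14 $3=2 $4=1 $5=65535 $6=65521 $7=4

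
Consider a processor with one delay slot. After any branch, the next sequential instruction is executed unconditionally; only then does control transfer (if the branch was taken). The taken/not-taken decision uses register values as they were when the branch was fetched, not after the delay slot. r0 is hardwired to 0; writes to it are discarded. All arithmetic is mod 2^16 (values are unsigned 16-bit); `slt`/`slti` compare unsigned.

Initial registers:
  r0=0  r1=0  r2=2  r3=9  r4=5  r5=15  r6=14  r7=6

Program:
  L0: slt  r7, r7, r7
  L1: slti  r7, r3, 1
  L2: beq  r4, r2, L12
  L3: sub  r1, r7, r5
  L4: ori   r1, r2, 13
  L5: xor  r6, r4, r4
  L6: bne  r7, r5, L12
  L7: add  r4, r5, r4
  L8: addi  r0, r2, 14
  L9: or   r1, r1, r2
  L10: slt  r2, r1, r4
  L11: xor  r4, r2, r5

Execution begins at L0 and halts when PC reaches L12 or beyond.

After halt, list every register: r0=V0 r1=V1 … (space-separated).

  step pc=0: slt  r7, r7, r7  regs=(0,0,2,9,5,15,14,0)
  step pc=1: slti  r7, r3, 1  regs=(0,0,2,9,5,15,14,0)
  step pc=2: beq  r4, r2, L12  cond=F  regs=(0,0,2,9,5,15,14,0)
  step pc=3: sub  r1, r7, r5  regs=(0,65521,2,9,5,15,14,0)
  step pc=4: ori   r1, r2, 13  regs=(0,15,2,9,5,15,14,0)
  step pc=5: xor  r6, r4, r4  regs=(0,15,2,9,5,15,0,0)
  step pc=6: bne  r7, r5, L12  cond=T  regs=(0,15,2,9,5,15,0,0)
  step pc=7: add  r4, r5, r4  regs=(0,15,2,9,20,15,0,0)

r0=0 r1=15 r2=2 r3=9 r4=20 r5=15 r6=0 r7=0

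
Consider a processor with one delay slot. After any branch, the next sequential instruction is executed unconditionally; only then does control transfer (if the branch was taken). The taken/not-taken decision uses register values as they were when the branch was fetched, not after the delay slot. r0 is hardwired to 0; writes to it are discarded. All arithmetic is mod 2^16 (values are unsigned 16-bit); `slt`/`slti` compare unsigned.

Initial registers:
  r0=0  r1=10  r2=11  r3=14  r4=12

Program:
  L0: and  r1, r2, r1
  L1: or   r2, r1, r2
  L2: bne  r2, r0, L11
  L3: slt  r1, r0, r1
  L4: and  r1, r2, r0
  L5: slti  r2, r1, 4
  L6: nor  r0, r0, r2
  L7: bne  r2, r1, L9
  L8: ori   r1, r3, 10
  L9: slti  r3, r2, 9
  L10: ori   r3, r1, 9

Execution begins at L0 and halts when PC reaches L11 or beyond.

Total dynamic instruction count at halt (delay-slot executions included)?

[0] and  r1, r2, r1  →  {r0:0, r1:10, r2:11, r3:14, r4:12}
[1] or   r2, r1, r2  →  {r0:0, r1:10, r2:11, r3:14, r4:12}
[2] bne  r2, r0, L11  →  {r0:0, r1:10, r2:11, r3:14, r4:12}  ⟨branch taken⟩
[3] slt  r1, r0, r1  →  {r0:0, r1:1, r2:11, r3:14, r4:12}

4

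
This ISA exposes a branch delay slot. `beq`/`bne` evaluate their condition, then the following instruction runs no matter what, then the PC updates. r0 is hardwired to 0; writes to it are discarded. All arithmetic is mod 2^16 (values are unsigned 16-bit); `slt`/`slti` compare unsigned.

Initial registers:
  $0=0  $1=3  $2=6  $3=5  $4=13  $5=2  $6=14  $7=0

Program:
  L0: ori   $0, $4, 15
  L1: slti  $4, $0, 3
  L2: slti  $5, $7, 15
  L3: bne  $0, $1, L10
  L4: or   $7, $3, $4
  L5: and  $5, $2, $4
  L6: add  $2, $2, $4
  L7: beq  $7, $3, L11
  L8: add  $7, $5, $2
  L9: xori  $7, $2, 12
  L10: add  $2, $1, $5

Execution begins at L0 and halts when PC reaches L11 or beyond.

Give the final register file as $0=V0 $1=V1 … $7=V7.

  step pc=0: ori   $0, $4, 15  regs=(0,3,6,5,13,2,14,0)
  step pc=1: slti  $4, $0, 3  regs=(0,3,6,5,1,2,14,0)
  step pc=2: slti  $5, $7, 15  regs=(0,3,6,5,1,1,14,0)
  step pc=3: bne  $0, $1, L10  cond=T  regs=(0,3,6,5,1,1,14,0)
  step pc=4: or   $7, $3, $4  regs=(0,3,6,5,1,1,14,5)
  step pc=10: add  $2, $1, $5  regs=(0,3,4,5,1,1,14,5)

$0=0 $1=3 $2=4 $3=5 $4=1 $5=1 $6=14 $7=5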